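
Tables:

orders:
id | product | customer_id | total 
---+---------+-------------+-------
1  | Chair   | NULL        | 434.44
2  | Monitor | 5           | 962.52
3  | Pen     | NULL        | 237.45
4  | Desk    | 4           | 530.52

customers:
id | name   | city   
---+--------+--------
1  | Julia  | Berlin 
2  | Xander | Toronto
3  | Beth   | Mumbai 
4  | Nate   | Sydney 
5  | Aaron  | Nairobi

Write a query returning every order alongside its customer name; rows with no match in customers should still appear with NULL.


LEFT JOIN keeps every row from orders (the left table); where customer_id has no match in customers, the customer columns become NULL. Walk through each order:
  - order 1 (Chair): customer_id=NULL, no match -> kept with NULL
  - order 2 (Monitor): customer_id=5 -> matches Aaron
  - order 3 (Pen): customer_id=NULL, no match -> kept with NULL
  - order 4 (Desk): customer_id=4 -> matches Nate
All 4 rows appear; 2 have NULL customer.

SQL:
SELECT a.product, b.name AS customer
FROM orders a
LEFT JOIN customers b ON a.customer_id = b.id

Result:
product | customer
--------+---------
Chair   | NULL    
Monitor | Aaron   
Pen     | NULL    
Desk    | Nate    


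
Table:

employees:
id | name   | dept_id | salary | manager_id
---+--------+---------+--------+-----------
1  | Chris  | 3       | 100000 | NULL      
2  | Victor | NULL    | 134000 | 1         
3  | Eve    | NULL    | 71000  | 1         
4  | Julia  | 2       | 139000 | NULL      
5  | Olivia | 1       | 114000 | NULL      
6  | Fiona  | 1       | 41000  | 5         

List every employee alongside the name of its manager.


This is a self-join: employees is joined to a second copy of itself, matching each row's manager_id to another row's id. Use LEFT JOIN so rows with manager_id=NULL are kept.
  - employee 1 (Chris): manager_id=NULL -> NULL
  - employee 2 (Victor): manager_id=1 -> Chris
  - employee 3 (Eve): manager_id=1 -> Chris
  - employee 4 (Julia): manager_id=NULL -> NULL
  - employee 5 (Olivia): manager_id=NULL -> NULL
  - employee 6 (Fiona): manager_id=5 -> Olivia

SQL:
SELECT a.name AS item, b.name AS manager
FROM employees a
LEFT JOIN employees b ON a.manager_id = b.id

Result:
item   | manager
-------+--------
Chris  | NULL   
Victor | Chris  
Eve    | Chris  
Julia  | NULL   
Olivia | NULL   
Fiona  | Olivia 


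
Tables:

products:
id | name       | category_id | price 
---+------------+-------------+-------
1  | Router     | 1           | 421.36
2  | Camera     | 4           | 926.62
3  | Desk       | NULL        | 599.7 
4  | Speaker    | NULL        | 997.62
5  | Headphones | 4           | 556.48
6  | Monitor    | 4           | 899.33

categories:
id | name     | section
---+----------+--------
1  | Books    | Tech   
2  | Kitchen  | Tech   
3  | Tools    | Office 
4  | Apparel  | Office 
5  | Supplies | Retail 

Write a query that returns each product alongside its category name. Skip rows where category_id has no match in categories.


INNER JOIN keeps only products rows whose category_id matches an id in categories. Walk through each product:
  - product 1 (Router): category_id=1 -> matches Books
  - product 2 (Camera): category_id=4 -> matches Apparel
  - product 3 (Desk): category_id=NULL, no match -> dropped
  - product 4 (Speaker): category_id=NULL, no match -> dropped
  - product 5 (Headphones): category_id=4 -> matches Apparel
  - product 6 (Monitor): category_id=4 -> matches Apparel
So 2 of 6 rows are dropped.

SQL:
SELECT a.name, b.name AS category
FROM products a
INNER JOIN categories b ON a.category_id = b.id

Result:
name       | category
-----------+---------
Router     | Books   
Camera     | Apparel 
Headphones | Apparel 
Monitor    | Apparel 


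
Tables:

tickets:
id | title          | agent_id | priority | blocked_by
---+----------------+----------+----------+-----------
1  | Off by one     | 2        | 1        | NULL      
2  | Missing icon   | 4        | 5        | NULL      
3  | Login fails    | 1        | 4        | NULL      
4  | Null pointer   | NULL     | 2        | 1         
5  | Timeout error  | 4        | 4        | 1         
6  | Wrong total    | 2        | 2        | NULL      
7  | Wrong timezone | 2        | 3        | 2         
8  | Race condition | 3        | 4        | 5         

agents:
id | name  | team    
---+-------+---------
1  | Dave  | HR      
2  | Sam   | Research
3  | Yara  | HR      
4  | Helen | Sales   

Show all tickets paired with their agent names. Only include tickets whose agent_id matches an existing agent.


INNER JOIN keeps only tickets rows whose agent_id matches an id in agents. Walk through each ticket:
  - ticket 1 (Off by one): agent_id=2 -> matches Sam
  - ticket 2 (Missing icon): agent_id=4 -> matches Helen
  - ticket 3 (Login fails): agent_id=1 -> matches Dave
  - ticket 4 (Null pointer): agent_id=NULL, no match -> dropped
  - ticket 5 (Timeout error): agent_id=4 -> matches Helen
  - ticket 6 (Wrong total): agent_id=2 -> matches Sam
  - ticket 7 (Wrong timezone): agent_id=2 -> matches Sam
  - ticket 8 (Race condition): agent_id=3 -> matches Yara
So 1 of 8 rows is dropped.

SQL:
SELECT a.title, b.name AS agent
FROM tickets a
INNER JOIN agents b ON a.agent_id = b.id

Result:
title          | agent
---------------+------
Off by one     | Sam  
Missing icon   | Helen
Login fails    | Dave 
Timeout error  | Helen
Wrong total    | Sam  
Wrong timezone | Sam  
Race condition | Yara 


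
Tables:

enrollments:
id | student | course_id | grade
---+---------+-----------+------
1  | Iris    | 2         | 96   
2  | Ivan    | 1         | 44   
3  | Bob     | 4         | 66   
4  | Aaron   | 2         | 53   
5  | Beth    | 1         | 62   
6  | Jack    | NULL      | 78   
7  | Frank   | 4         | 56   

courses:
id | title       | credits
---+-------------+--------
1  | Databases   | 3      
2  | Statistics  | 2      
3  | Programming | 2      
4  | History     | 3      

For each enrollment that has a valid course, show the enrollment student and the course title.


INNER JOIN keeps only enrollments rows whose course_id matches an id in courses. Walk through each enrollment:
  - enrollment 1 (Iris): course_id=2 -> matches Statistics
  - enrollment 2 (Ivan): course_id=1 -> matches Databases
  - enrollment 3 (Bob): course_id=4 -> matches History
  - enrollment 4 (Aaron): course_id=2 -> matches Statistics
  - enrollment 5 (Beth): course_id=1 -> matches Databases
  - enrollment 6 (Jack): course_id=NULL, no match -> dropped
  - enrollment 7 (Frank): course_id=4 -> matches History
So 1 of 7 rows is dropped.

SQL:
SELECT a.student, b.title AS course
FROM enrollments a
INNER JOIN courses b ON a.course_id = b.id

Result:
student | course    
--------+-----------
Iris    | Statistics
Ivan    | Databases 
Bob     | History   
Aaron   | Statistics
Beth    | Databases 
Frank   | History   


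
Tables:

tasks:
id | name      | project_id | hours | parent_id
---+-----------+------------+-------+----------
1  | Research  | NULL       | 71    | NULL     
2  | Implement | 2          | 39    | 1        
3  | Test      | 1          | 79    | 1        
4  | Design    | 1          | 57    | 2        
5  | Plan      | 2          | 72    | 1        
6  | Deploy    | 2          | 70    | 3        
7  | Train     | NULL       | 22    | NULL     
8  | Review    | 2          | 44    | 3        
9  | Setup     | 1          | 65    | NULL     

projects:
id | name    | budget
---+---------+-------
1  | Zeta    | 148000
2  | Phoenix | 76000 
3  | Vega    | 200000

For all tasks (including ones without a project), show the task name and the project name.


LEFT JOIN keeps every row from tasks (the left table); where project_id has no match in projects, the project columns become NULL. Walk through each task:
  - task 1 (Research): project_id=NULL, no match -> kept with NULL
  - task 2 (Implement): project_id=2 -> matches Phoenix
  - task 3 (Test): project_id=1 -> matches Zeta
  - task 4 (Design): project_id=1 -> matches Zeta
  - task 5 (Plan): project_id=2 -> matches Phoenix
  - task 6 (Deploy): project_id=2 -> matches Phoenix
  - task 7 (Train): project_id=NULL, no match -> kept with NULL
  - task 8 (Review): project_id=2 -> matches Phoenix
  - task 9 (Setup): project_id=1 -> matches Zeta
All 9 rows appear; 2 have NULL project.

SQL:
SELECT a.name, b.name AS project
FROM tasks a
LEFT JOIN projects b ON a.project_id = b.id

Result:
name      | project
----------+--------
Research  | NULL   
Implement | Phoenix
Test      | Zeta   
Design    | Zeta   
Plan      | Phoenix
Deploy    | Phoenix
Train     | NULL   
Review    | Phoenix
Setup     | Zeta   


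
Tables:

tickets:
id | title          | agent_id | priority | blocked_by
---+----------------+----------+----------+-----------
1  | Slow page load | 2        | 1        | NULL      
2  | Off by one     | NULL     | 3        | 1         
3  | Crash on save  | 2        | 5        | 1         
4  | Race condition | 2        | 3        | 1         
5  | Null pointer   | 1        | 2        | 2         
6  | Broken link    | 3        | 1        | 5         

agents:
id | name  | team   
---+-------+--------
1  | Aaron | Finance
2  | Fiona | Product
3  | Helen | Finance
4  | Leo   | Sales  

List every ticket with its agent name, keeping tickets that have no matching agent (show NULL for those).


LEFT JOIN keeps every row from tickets (the left table); where agent_id has no match in agents, the agent columns become NULL. Walk through each ticket:
  - ticket 1 (Slow page load): agent_id=2 -> matches Fiona
  - ticket 2 (Off by one): agent_id=NULL, no match -> kept with NULL
  - ticket 3 (Crash on save): agent_id=2 -> matches Fiona
  - ticket 4 (Race condition): agent_id=2 -> matches Fiona
  - ticket 5 (Null pointer): agent_id=1 -> matches Aaron
  - ticket 6 (Broken link): agent_id=3 -> matches Helen
All 6 rows appear; 1 has NULL agent.

SQL:
SELECT a.title, b.name AS agent
FROM tickets a
LEFT JOIN agents b ON a.agent_id = b.id

Result:
title          | agent
---------------+------
Slow page load | Fiona
Off by one     | NULL 
Crash on save  | Fiona
Race condition | Fiona
Null pointer   | Aaron
Broken link    | Helen


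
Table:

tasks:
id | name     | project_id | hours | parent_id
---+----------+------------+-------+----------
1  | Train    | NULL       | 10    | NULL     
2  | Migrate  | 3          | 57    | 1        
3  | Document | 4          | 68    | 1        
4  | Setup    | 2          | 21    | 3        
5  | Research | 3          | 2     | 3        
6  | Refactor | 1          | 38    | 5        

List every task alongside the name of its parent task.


This is a self-join: tasks is joined to a second copy of itself, matching each row's parent_id to another row's id. Use LEFT JOIN so rows with parent_id=NULL are kept.
  - task 1 (Train): parent_id=NULL -> NULL
  - task 2 (Migrate): parent_id=1 -> Train
  - task 3 (Document): parent_id=1 -> Train
  - task 4 (Setup): parent_id=3 -> Document
  - task 5 (Research): parent_id=3 -> Document
  - task 6 (Refactor): parent_id=5 -> Research

SQL:
SELECT a.name AS item, b.name AS parent
FROM tasks a
LEFT JOIN tasks b ON a.parent_id = b.id

Result:
item     | parent  
---------+---------
Train    | NULL    
Migrate  | Train   
Document | Train   
Setup    | Document
Research | Document
Refactor | Research


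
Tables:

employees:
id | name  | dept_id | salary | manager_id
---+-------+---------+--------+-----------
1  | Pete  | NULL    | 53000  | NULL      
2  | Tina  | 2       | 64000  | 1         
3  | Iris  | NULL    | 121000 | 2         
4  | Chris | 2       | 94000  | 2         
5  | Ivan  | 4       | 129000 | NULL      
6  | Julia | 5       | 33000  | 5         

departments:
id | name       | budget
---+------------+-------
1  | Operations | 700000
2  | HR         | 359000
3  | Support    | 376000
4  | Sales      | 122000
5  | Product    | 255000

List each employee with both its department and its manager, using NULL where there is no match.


Two LEFT JOINs from the same base table employees: one to departments via dept_id, one to employees itself via manager_id. Both are LEFT so every employee is preserved.
Match against departments:
  - employee 1 (Pete): dept_id=NULL, no match -> kept with NULL
  - employee 2 (Tina): dept_id=2 -> matches HR
  - employee 3 (Iris): dept_id=NULL, no match -> kept with NULL
  - employee 4 (Chris): dept_id=2 -> matches HR
  - employee 5 (Ivan): dept_id=4 -> matches Sales
  - employee 6 (Julia): dept_id=5 -> matches Product
Match against employees (self):
  - employee 1 (Pete): manager_id=NULL -> NULL
  - employee 2 (Tina): manager_id=1 -> Pete
  - employee 3 (Iris): manager_id=2 -> Tina
  - employee 4 (Chris): manager_id=2 -> Tina
  - employee 5 (Ivan): manager_id=NULL -> NULL
  - employee 6 (Julia): manager_id=5 -> Ivan

SQL:
SELECT a.name, b.name AS department, c.name AS manager
FROM employees a
LEFT JOIN departments b ON a.dept_id = b.id
LEFT JOIN employees c ON a.manager_id = c.id

Result:
name  | department | manager
------+------------+--------
Pete  | NULL       | NULL   
Tina  | HR         | Pete   
Iris  | NULL       | Tina   
Chris | HR         | Tina   
Ivan  | Sales      | NULL   
Julia | Product    | Ivan   


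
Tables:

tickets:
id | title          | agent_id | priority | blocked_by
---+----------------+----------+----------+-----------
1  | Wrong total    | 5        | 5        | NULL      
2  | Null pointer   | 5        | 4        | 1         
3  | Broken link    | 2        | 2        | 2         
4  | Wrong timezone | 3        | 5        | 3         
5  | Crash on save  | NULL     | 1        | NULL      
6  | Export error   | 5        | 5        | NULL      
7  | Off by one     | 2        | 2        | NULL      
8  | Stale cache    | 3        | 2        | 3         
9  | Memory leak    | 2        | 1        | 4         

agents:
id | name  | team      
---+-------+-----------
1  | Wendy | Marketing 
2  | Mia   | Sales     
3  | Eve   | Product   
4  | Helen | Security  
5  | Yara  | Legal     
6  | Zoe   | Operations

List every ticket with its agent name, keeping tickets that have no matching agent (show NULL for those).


LEFT JOIN keeps every row from tickets (the left table); where agent_id has no match in agents, the agent columns become NULL. Walk through each ticket:
  - ticket 1 (Wrong total): agent_id=5 -> matches Yara
  - ticket 2 (Null pointer): agent_id=5 -> matches Yara
  - ticket 3 (Broken link): agent_id=2 -> matches Mia
  - ticket 4 (Wrong timezone): agent_id=3 -> matches Eve
  - ticket 5 (Crash on save): agent_id=NULL, no match -> kept with NULL
  - ticket 6 (Export error): agent_id=5 -> matches Yara
  - ticket 7 (Off by one): agent_id=2 -> matches Mia
  - ticket 8 (Stale cache): agent_id=3 -> matches Eve
  - ticket 9 (Memory leak): agent_id=2 -> matches Mia
All 9 rows appear; 1 has NULL agent.

SQL:
SELECT a.title, b.name AS agent
FROM tickets a
LEFT JOIN agents b ON a.agent_id = b.id

Result:
title          | agent
---------------+------
Wrong total    | Yara 
Null pointer   | Yara 
Broken link    | Mia  
Wrong timezone | Eve  
Crash on save  | NULL 
Export error   | Yara 
Off by one     | Mia  
Stale cache    | Eve  
Memory leak    | Mia  


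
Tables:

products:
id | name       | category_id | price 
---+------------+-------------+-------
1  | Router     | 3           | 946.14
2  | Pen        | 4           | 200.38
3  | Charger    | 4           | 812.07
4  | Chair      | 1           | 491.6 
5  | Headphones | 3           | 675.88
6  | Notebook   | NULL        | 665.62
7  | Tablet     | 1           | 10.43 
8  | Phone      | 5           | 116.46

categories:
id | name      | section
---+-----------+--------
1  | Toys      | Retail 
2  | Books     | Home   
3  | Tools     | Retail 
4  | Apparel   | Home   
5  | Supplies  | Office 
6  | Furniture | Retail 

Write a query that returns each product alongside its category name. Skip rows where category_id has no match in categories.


INNER JOIN keeps only products rows whose category_id matches an id in categories. Walk through each product:
  - product 1 (Router): category_id=3 -> matches Tools
  - product 2 (Pen): category_id=4 -> matches Apparel
  - product 3 (Charger): category_id=4 -> matches Apparel
  - product 4 (Chair): category_id=1 -> matches Toys
  - product 5 (Headphones): category_id=3 -> matches Tools
  - product 6 (Notebook): category_id=NULL, no match -> dropped
  - product 7 (Tablet): category_id=1 -> matches Toys
  - product 8 (Phone): category_id=5 -> matches Supplies
So 1 of 8 rows is dropped.

SQL:
SELECT a.name, b.name AS category
FROM products a
INNER JOIN categories b ON a.category_id = b.id

Result:
name       | category
-----------+---------
Router     | Tools   
Pen        | Apparel 
Charger    | Apparel 
Chair      | Toys    
Headphones | Tools   
Tablet     | Toys    
Phone      | Supplies


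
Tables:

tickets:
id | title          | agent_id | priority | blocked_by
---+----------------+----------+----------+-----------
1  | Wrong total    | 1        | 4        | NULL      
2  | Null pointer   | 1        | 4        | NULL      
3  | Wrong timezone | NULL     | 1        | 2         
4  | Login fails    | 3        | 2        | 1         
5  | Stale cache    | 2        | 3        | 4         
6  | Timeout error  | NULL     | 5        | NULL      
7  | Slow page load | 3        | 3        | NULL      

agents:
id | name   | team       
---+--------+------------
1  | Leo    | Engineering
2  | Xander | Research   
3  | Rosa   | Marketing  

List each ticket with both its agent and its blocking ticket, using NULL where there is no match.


Two LEFT JOINs from the same base table tickets: one to agents via agent_id, one to tickets itself via blocked_by. Both are LEFT so every ticket is preserved.
Match against agents:
  - ticket 1 (Wrong total): agent_id=1 -> matches Leo
  - ticket 2 (Null pointer): agent_id=1 -> matches Leo
  - ticket 3 (Wrong timezone): agent_id=NULL, no match -> kept with NULL
  - ticket 4 (Login fails): agent_id=3 -> matches Rosa
  - ticket 5 (Stale cache): agent_id=2 -> matches Xander
  - ticket 6 (Timeout error): agent_id=NULL, no match -> kept with NULL
  - ticket 7 (Slow page load): agent_id=3 -> matches Rosa
Match against tickets (self):
  - ticket 1 (Wrong total): blocked_by=NULL -> NULL
  - ticket 2 (Null pointer): blocked_by=NULL -> NULL
  - ticket 3 (Wrong timezone): blocked_by=2 -> Null pointer
  - ticket 4 (Login fails): blocked_by=1 -> Wrong total
  - ticket 5 (Stale cache): blocked_by=4 -> Login fails
  - ticket 6 (Timeout error): blocked_by=NULL -> NULL
  - ticket 7 (Slow page load): blocked_by=NULL -> NULL

SQL:
SELECT a.title, b.name AS agent, c.title AS blocked_by
FROM tickets a
LEFT JOIN agents b ON a.agent_id = b.id
LEFT JOIN tickets c ON a.blocked_by = c.id

Result:
title          | agent  | blocked_by  
---------------+--------+-------------
Wrong total    | Leo    | NULL        
Null pointer   | Leo    | NULL        
Wrong timezone | NULL   | Null pointer
Login fails    | Rosa   | Wrong total 
Stale cache    | Xander | Login fails 
Timeout error  | NULL   | NULL        
Slow page load | Rosa   | NULL        


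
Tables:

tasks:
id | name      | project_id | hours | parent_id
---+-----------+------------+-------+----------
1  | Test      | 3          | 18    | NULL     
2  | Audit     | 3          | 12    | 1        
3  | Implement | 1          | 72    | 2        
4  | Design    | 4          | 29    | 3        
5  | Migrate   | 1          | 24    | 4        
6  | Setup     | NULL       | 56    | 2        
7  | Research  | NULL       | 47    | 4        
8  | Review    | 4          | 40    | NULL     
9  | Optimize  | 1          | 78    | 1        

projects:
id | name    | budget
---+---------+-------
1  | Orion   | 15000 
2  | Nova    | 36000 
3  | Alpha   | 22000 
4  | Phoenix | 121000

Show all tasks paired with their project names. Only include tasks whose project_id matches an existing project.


INNER JOIN keeps only tasks rows whose project_id matches an id in projects. Walk through each task:
  - task 1 (Test): project_id=3 -> matches Alpha
  - task 2 (Audit): project_id=3 -> matches Alpha
  - task 3 (Implement): project_id=1 -> matches Orion
  - task 4 (Design): project_id=4 -> matches Phoenix
  - task 5 (Migrate): project_id=1 -> matches Orion
  - task 6 (Setup): project_id=NULL, no match -> dropped
  - task 7 (Research): project_id=NULL, no match -> dropped
  - task 8 (Review): project_id=4 -> matches Phoenix
  - task 9 (Optimize): project_id=1 -> matches Orion
So 2 of 9 rows are dropped.

SQL:
SELECT a.name, b.name AS project
FROM tasks a
INNER JOIN projects b ON a.project_id = b.id

Result:
name      | project
----------+--------
Test      | Alpha  
Audit     | Alpha  
Implement | Orion  
Design    | Phoenix
Migrate   | Orion  
Review    | Phoenix
Optimize  | Orion  


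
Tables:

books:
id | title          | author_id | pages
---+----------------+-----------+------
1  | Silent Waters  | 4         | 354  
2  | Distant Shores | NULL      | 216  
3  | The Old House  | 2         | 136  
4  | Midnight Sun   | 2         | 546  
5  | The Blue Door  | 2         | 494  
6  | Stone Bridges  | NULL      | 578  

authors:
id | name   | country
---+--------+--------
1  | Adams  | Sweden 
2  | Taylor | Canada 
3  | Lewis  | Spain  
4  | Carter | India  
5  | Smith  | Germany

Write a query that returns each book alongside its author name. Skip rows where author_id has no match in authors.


INNER JOIN keeps only books rows whose author_id matches an id in authors. Walk through each book:
  - book 1 (Silent Waters): author_id=4 -> matches Carter
  - book 2 (Distant Shores): author_id=NULL, no match -> dropped
  - book 3 (The Old House): author_id=2 -> matches Taylor
  - book 4 (Midnight Sun): author_id=2 -> matches Taylor
  - book 5 (The Blue Door): author_id=2 -> matches Taylor
  - book 6 (Stone Bridges): author_id=NULL, no match -> dropped
So 2 of 6 rows are dropped.

SQL:
SELECT a.title, b.name AS author
FROM books a
INNER JOIN authors b ON a.author_id = b.id

Result:
title         | author
--------------+-------
Silent Waters | Carter
The Old House | Taylor
Midnight Sun  | Taylor
The Blue Door | Taylor


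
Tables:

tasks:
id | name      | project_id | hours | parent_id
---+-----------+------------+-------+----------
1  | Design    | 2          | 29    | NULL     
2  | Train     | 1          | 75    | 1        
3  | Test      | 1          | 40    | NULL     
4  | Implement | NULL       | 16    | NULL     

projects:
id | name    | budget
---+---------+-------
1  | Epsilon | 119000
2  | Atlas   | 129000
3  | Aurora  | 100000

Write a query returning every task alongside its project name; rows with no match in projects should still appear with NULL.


LEFT JOIN keeps every row from tasks (the left table); where project_id has no match in projects, the project columns become NULL. Walk through each task:
  - task 1 (Design): project_id=2 -> matches Atlas
  - task 2 (Train): project_id=1 -> matches Epsilon
  - task 3 (Test): project_id=1 -> matches Epsilon
  - task 4 (Implement): project_id=NULL, no match -> kept with NULL
All 4 rows appear; 1 has NULL project.

SQL:
SELECT a.name, b.name AS project
FROM tasks a
LEFT JOIN projects b ON a.project_id = b.id

Result:
name      | project
----------+--------
Design    | Atlas  
Train     | Epsilon
Test      | Epsilon
Implement | NULL   


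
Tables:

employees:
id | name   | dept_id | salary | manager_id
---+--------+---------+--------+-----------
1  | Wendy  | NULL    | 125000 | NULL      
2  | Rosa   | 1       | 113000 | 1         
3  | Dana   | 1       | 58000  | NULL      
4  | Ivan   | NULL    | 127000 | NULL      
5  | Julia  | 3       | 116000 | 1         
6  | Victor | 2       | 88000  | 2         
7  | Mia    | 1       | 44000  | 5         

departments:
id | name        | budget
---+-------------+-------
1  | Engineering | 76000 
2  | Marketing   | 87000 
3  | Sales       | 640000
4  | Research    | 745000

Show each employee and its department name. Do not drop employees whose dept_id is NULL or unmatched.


LEFT JOIN keeps every row from employees (the left table); where dept_id has no match in departments, the department columns become NULL. Walk through each employee:
  - employee 1 (Wendy): dept_id=NULL, no match -> kept with NULL
  - employee 2 (Rosa): dept_id=1 -> matches Engineering
  - employee 3 (Dana): dept_id=1 -> matches Engineering
  - employee 4 (Ivan): dept_id=NULL, no match -> kept with NULL
  - employee 5 (Julia): dept_id=3 -> matches Sales
  - employee 6 (Victor): dept_id=2 -> matches Marketing
  - employee 7 (Mia): dept_id=1 -> matches Engineering
All 7 rows appear; 2 have NULL department.

SQL:
SELECT a.name, b.name AS department
FROM employees a
LEFT JOIN departments b ON a.dept_id = b.id

Result:
name   | department 
-------+------------
Wendy  | NULL       
Rosa   | Engineering
Dana   | Engineering
Ivan   | NULL       
Julia  | Sales      
Victor | Marketing  
Mia    | Engineering


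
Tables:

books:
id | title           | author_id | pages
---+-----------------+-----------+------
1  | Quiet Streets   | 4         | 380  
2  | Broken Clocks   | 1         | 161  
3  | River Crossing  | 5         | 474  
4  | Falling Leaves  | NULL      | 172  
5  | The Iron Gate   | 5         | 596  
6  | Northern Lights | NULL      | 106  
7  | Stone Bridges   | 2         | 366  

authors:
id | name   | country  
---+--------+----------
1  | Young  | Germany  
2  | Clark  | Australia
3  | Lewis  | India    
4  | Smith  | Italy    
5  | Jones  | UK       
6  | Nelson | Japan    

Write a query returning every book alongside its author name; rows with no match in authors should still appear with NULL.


LEFT JOIN keeps every row from books (the left table); where author_id has no match in authors, the author columns become NULL. Walk through each book:
  - book 1 (Quiet Streets): author_id=4 -> matches Smith
  - book 2 (Broken Clocks): author_id=1 -> matches Young
  - book 3 (River Crossing): author_id=5 -> matches Jones
  - book 4 (Falling Leaves): author_id=NULL, no match -> kept with NULL
  - book 5 (The Iron Gate): author_id=5 -> matches Jones
  - book 6 (Northern Lights): author_id=NULL, no match -> kept with NULL
  - book 7 (Stone Bridges): author_id=2 -> matches Clark
All 7 rows appear; 2 have NULL author.

SQL:
SELECT a.title, b.name AS author
FROM books a
LEFT JOIN authors b ON a.author_id = b.id

Result:
title           | author
----------------+-------
Quiet Streets   | Smith 
Broken Clocks   | Young 
River Crossing  | Jones 
Falling Leaves  | NULL  
The Iron Gate   | Jones 
Northern Lights | NULL  
Stone Bridges   | Clark 


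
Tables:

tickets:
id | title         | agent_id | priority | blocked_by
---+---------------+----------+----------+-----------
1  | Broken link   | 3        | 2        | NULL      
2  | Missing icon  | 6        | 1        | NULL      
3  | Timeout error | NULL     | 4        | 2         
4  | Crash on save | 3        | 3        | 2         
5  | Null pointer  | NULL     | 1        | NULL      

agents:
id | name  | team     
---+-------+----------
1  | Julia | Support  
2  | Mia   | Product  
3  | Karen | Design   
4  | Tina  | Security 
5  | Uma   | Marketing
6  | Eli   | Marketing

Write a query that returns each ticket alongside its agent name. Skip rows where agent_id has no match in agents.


INNER JOIN keeps only tickets rows whose agent_id matches an id in agents. Walk through each ticket:
  - ticket 1 (Broken link): agent_id=3 -> matches Karen
  - ticket 2 (Missing icon): agent_id=6 -> matches Eli
  - ticket 3 (Timeout error): agent_id=NULL, no match -> dropped
  - ticket 4 (Crash on save): agent_id=3 -> matches Karen
  - ticket 5 (Null pointer): agent_id=NULL, no match -> dropped
So 2 of 5 rows are dropped.

SQL:
SELECT a.title, b.name AS agent
FROM tickets a
INNER JOIN agents b ON a.agent_id = b.id

Result:
title         | agent
--------------+------
Broken link   | Karen
Missing icon  | Eli  
Crash on save | Karen


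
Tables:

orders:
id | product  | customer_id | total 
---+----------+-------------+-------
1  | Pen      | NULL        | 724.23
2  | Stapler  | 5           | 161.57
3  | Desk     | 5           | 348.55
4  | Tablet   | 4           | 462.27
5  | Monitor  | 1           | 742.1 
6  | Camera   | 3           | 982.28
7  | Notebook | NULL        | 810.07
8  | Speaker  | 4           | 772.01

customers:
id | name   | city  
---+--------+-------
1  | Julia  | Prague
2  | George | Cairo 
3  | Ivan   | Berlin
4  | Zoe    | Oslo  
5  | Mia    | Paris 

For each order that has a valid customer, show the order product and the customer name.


INNER JOIN keeps only orders rows whose customer_id matches an id in customers. Walk through each order:
  - order 1 (Pen): customer_id=NULL, no match -> dropped
  - order 2 (Stapler): customer_id=5 -> matches Mia
  - order 3 (Desk): customer_id=5 -> matches Mia
  - order 4 (Tablet): customer_id=4 -> matches Zoe
  - order 5 (Monitor): customer_id=1 -> matches Julia
  - order 6 (Camera): customer_id=3 -> matches Ivan
  - order 7 (Notebook): customer_id=NULL, no match -> dropped
  - order 8 (Speaker): customer_id=4 -> matches Zoe
So 2 of 8 rows are dropped.

SQL:
SELECT a.product, b.name AS customer
FROM orders a
INNER JOIN customers b ON a.customer_id = b.id

Result:
product | customer
--------+---------
Stapler | Mia     
Desk    | Mia     
Tablet  | Zoe     
Monitor | Julia   
Camera  | Ivan    
Speaker | Zoe     


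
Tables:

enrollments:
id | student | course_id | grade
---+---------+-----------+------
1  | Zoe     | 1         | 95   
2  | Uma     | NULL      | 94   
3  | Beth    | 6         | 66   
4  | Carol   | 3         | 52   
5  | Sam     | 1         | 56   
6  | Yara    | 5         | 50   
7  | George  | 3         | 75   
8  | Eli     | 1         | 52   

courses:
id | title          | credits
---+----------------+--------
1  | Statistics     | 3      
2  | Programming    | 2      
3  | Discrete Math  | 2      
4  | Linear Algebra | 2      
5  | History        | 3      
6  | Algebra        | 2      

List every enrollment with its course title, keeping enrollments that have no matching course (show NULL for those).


LEFT JOIN keeps every row from enrollments (the left table); where course_id has no match in courses, the course columns become NULL. Walk through each enrollment:
  - enrollment 1 (Zoe): course_id=1 -> matches Statistics
  - enrollment 2 (Uma): course_id=NULL, no match -> kept with NULL
  - enrollment 3 (Beth): course_id=6 -> matches Algebra
  - enrollment 4 (Carol): course_id=3 -> matches Discrete Math
  - enrollment 5 (Sam): course_id=1 -> matches Statistics
  - enrollment 6 (Yara): course_id=5 -> matches History
  - enrollment 7 (George): course_id=3 -> matches Discrete Math
  - enrollment 8 (Eli): course_id=1 -> matches Statistics
All 8 rows appear; 1 has NULL course.

SQL:
SELECT a.student, b.title AS course
FROM enrollments a
LEFT JOIN courses b ON a.course_id = b.id

Result:
student | course       
--------+--------------
Zoe     | Statistics   
Uma     | NULL         
Beth    | Algebra      
Carol   | Discrete Math
Sam     | Statistics   
Yara    | History      
George  | Discrete Math
Eli     | Statistics   


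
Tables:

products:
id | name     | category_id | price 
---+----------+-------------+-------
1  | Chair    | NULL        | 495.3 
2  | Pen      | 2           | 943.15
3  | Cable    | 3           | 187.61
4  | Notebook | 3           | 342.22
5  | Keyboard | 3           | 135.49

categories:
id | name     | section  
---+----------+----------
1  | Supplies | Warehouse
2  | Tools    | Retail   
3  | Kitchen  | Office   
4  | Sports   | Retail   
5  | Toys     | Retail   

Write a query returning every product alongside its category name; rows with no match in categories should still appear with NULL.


LEFT JOIN keeps every row from products (the left table); where category_id has no match in categories, the category columns become NULL. Walk through each product:
  - product 1 (Chair): category_id=NULL, no match -> kept with NULL
  - product 2 (Pen): category_id=2 -> matches Tools
  - product 3 (Cable): category_id=3 -> matches Kitchen
  - product 4 (Notebook): category_id=3 -> matches Kitchen
  - product 5 (Keyboard): category_id=3 -> matches Kitchen
All 5 rows appear; 1 has NULL category.

SQL:
SELECT a.name, b.name AS category
FROM products a
LEFT JOIN categories b ON a.category_id = b.id

Result:
name     | category
---------+---------
Chair    | NULL    
Pen      | Tools   
Cable    | Kitchen 
Notebook | Kitchen 
Keyboard | Kitchen 


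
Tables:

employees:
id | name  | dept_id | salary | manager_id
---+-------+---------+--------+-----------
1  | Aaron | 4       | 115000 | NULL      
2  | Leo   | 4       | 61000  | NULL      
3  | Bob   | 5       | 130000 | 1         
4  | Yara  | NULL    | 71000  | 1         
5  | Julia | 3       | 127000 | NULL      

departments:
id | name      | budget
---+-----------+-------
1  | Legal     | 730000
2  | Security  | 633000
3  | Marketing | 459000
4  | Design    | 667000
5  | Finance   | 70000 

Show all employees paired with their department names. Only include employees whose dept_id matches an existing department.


INNER JOIN keeps only employees rows whose dept_id matches an id in departments. Walk through each employee:
  - employee 1 (Aaron): dept_id=4 -> matches Design
  - employee 2 (Leo): dept_id=4 -> matches Design
  - employee 3 (Bob): dept_id=5 -> matches Finance
  - employee 4 (Yara): dept_id=NULL, no match -> dropped
  - employee 5 (Julia): dept_id=3 -> matches Marketing
So 1 of 5 rows is dropped.

SQL:
SELECT a.name, b.name AS department
FROM employees a
INNER JOIN departments b ON a.dept_id = b.id

Result:
name  | department
------+-----------
Aaron | Design    
Leo   | Design    
Bob   | Finance   
Julia | Marketing 


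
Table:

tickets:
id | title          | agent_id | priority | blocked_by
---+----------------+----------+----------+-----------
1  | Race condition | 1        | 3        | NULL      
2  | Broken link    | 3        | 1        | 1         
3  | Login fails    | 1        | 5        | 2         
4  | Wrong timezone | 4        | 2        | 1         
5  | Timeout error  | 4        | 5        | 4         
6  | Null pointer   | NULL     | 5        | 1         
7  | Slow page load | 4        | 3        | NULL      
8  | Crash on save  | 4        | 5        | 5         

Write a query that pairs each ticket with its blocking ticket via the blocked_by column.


This is a self-join: tickets is joined to a second copy of itself, matching each row's blocked_by to another row's id. Use LEFT JOIN so rows with blocked_by=NULL are kept.
  - ticket 1 (Race condition): blocked_by=NULL -> NULL
  - ticket 2 (Broken link): blocked_by=1 -> Race condition
  - ticket 3 (Login fails): blocked_by=2 -> Broken link
  - ticket 4 (Wrong timezone): blocked_by=1 -> Race condition
  - ticket 5 (Timeout error): blocked_by=4 -> Wrong timezone
  - ticket 6 (Null pointer): blocked_by=1 -> Race condition
  - ticket 7 (Slow page load): blocked_by=NULL -> NULL
  - ticket 8 (Crash on save): blocked_by=5 -> Timeout error

SQL:
SELECT a.title AS item, b.title AS blocked_by
FROM tickets a
LEFT JOIN tickets b ON a.blocked_by = b.id

Result:
item           | blocked_by    
---------------+---------------
Race condition | NULL          
Broken link    | Race condition
Login fails    | Broken link   
Wrong timezone | Race condition
Timeout error  | Wrong timezone
Null pointer   | Race condition
Slow page load | NULL          
Crash on save  | Timeout error 


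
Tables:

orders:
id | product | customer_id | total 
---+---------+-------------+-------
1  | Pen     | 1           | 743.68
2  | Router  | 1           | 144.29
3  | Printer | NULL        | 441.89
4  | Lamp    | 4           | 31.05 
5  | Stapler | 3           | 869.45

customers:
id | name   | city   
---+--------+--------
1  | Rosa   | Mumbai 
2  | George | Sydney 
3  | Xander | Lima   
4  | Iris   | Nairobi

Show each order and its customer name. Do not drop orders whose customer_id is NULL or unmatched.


LEFT JOIN keeps every row from orders (the left table); where customer_id has no match in customers, the customer columns become NULL. Walk through each order:
  - order 1 (Pen): customer_id=1 -> matches Rosa
  - order 2 (Router): customer_id=1 -> matches Rosa
  - order 3 (Printer): customer_id=NULL, no match -> kept with NULL
  - order 4 (Lamp): customer_id=4 -> matches Iris
  - order 5 (Stapler): customer_id=3 -> matches Xander
All 5 rows appear; 1 has NULL customer.

SQL:
SELECT a.product, b.name AS customer
FROM orders a
LEFT JOIN customers b ON a.customer_id = b.id

Result:
product | customer
--------+---------
Pen     | Rosa    
Router  | Rosa    
Printer | NULL    
Lamp    | Iris    
Stapler | Xander  


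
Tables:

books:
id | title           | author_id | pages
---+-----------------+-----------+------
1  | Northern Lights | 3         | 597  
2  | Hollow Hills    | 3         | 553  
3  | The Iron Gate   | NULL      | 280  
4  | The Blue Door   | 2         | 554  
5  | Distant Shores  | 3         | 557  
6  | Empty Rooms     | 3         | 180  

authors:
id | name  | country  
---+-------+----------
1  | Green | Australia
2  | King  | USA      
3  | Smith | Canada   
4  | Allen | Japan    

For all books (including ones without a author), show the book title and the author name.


LEFT JOIN keeps every row from books (the left table); where author_id has no match in authors, the author columns become NULL. Walk through each book:
  - book 1 (Northern Lights): author_id=3 -> matches Smith
  - book 2 (Hollow Hills): author_id=3 -> matches Smith
  - book 3 (The Iron Gate): author_id=NULL, no match -> kept with NULL
  - book 4 (The Blue Door): author_id=2 -> matches King
  - book 5 (Distant Shores): author_id=3 -> matches Smith
  - book 6 (Empty Rooms): author_id=3 -> matches Smith
All 6 rows appear; 1 has NULL author.

SQL:
SELECT a.title, b.name AS author
FROM books a
LEFT JOIN authors b ON a.author_id = b.id

Result:
title           | author
----------------+-------
Northern Lights | Smith 
Hollow Hills    | Smith 
The Iron Gate   | NULL  
The Blue Door   | King  
Distant Shores  | Smith 
Empty Rooms     | Smith 


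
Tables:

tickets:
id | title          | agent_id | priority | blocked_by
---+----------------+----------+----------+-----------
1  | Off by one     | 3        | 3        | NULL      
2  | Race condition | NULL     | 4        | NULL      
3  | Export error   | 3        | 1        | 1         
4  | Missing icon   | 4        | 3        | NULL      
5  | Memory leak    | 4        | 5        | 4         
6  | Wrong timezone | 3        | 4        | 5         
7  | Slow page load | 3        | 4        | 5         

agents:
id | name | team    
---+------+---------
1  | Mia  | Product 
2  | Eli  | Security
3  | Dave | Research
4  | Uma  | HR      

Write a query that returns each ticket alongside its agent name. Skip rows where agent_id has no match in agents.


INNER JOIN keeps only tickets rows whose agent_id matches an id in agents. Walk through each ticket:
  - ticket 1 (Off by one): agent_id=3 -> matches Dave
  - ticket 2 (Race condition): agent_id=NULL, no match -> dropped
  - ticket 3 (Export error): agent_id=3 -> matches Dave
  - ticket 4 (Missing icon): agent_id=4 -> matches Uma
  - ticket 5 (Memory leak): agent_id=4 -> matches Uma
  - ticket 6 (Wrong timezone): agent_id=3 -> matches Dave
  - ticket 7 (Slow page load): agent_id=3 -> matches Dave
So 1 of 7 rows is dropped.

SQL:
SELECT a.title, b.name AS agent
FROM tickets a
INNER JOIN agents b ON a.agent_id = b.id

Result:
title          | agent
---------------+------
Off by one     | Dave 
Export error   | Dave 
Missing icon   | Uma  
Memory leak    | Uma  
Wrong timezone | Dave 
Slow page load | Dave 


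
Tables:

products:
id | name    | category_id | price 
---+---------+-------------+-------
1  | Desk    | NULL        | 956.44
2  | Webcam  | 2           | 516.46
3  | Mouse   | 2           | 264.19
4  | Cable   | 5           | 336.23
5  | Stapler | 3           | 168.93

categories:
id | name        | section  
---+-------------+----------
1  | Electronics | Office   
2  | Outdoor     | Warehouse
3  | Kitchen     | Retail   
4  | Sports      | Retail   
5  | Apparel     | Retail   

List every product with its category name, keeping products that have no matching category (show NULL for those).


LEFT JOIN keeps every row from products (the left table); where category_id has no match in categories, the category columns become NULL. Walk through each product:
  - product 1 (Desk): category_id=NULL, no match -> kept with NULL
  - product 2 (Webcam): category_id=2 -> matches Outdoor
  - product 3 (Mouse): category_id=2 -> matches Outdoor
  - product 4 (Cable): category_id=5 -> matches Apparel
  - product 5 (Stapler): category_id=3 -> matches Kitchen
All 5 rows appear; 1 has NULL category.

SQL:
SELECT a.name, b.name AS category
FROM products a
LEFT JOIN categories b ON a.category_id = b.id

Result:
name    | category
--------+---------
Desk    | NULL    
Webcam  | Outdoor 
Mouse   | Outdoor 
Cable   | Apparel 
Stapler | Kitchen 
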